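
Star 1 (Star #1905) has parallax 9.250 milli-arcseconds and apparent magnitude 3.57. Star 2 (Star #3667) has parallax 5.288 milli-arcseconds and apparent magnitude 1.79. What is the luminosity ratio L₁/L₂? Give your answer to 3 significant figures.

d₁ = 1/p₁ = 1/0.009250″ = 108.11 pc; d₂ = 1/p₂ = 1/0.005288″ = 189.11 pc.
M₁ = m₁ − 5 log₁₀ d₁ + 5 = 3.57 − 10.1693 + 5 = -1.5993.
M₂ = 1.79 − 11.3836 + 5 = -4.5936.
L₁/L₂ = 10^(0.4(M₂ − M₁)) = 10^(0.4 × (-2.9943)) = 10^(-1.19772) = 0.063428.

L₁/L₂ = 0.0634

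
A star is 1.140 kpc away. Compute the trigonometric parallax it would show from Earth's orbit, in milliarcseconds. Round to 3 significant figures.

d = 1.140 kpc = 1140 pc.
p = 1/d = 1/1140 = 0.00087719 arcsec.
= 0.00087719 × 1000 = 0.87719 mas.

0.877 mas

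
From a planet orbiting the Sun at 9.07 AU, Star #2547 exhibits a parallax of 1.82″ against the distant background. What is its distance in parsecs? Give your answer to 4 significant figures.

4.984 pc

With baseline B (in AU) and parallax p (in arcsec), d = B/p parsecs.
d = 9.07 / 1.82 = 4.9835 pc.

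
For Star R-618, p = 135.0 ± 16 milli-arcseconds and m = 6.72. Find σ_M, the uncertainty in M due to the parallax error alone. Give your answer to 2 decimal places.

σ_M = 0.26 mag

M = m − 5 log₁₀ d + 5 = m + 5 log₁₀ p + 5, so ∂M/∂p = 5/(p ln 10).
σ_M = (5/ln 10) · (σ_p/p) = 2.1715 × 16/135.0 = 2.1715 × 0.11852 = 0.25737.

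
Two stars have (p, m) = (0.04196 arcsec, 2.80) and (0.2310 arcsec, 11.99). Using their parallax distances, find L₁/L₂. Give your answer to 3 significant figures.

d₁ = 1/p₁ = 1/0.04196″ = 23.832 pc; d₂ = 1/p₂ = 1/0.2310″ = 4.329 pc.
M₁ = m₁ − 5 log₁₀ d₁ + 5 = 2.80 − 6.8858 + 5 = 0.9142.
M₂ = 11.99 − 3.1819 + 5 = 13.8081.
L₁/L₂ = 10^(0.4(M₂ − M₁)) = 10^(0.4 × 12.8939) = 10^5.15756 = 1.4373 × 10^5.

L₁/L₂ = 144000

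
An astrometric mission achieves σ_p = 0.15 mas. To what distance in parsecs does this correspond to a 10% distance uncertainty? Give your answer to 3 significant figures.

667 pc

σ_d/d = σ_p/p, so the condition is σ_p/p ≤ 0.10, i.e. p ≥ σ_p/0.10.
p_min = 0.15/0.10 = 1.5 mas = 0.0015 arcsec.
d_max = 1/p_min = 1/0.0015 = 666.67 pc.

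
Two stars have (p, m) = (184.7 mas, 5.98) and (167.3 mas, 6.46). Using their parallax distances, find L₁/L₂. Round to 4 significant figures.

L₁/L₂ = 1.277

d₁ = 1/p₁ = 1/0.1847″ = 5.4142 pc; d₂ = 1/p₂ = 1/0.1673″ = 5.9773 pc.
M₁ = m₁ − 5 log₁₀ d₁ + 5 = 5.98 − 3.6677 + 5 = 7.3123.
M₂ = 6.46 − 3.8825 + 5 = 7.5775.
L₁/L₂ = 10^(0.4(M₂ − M₁)) = 10^(0.4 × 0.2652) = 10^0.10608 = 1.2767.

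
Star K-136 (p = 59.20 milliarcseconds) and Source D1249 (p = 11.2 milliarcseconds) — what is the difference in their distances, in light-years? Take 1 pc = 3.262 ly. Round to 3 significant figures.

d_A = 1/0.05920″ = 16.892 pc; d_B = 1/0.01120″ = 89.286 pc.
|d_B − d_A| = |89.286 − 16.892| = 72.394 pc = 72.394 × 3.262 ly = 236.15 ly.

236 ly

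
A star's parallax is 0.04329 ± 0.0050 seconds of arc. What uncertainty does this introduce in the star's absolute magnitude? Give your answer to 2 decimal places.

σ_M = 0.25 mag

M = m − 5 log₁₀ d + 5 = m + 5 log₁₀ p + 5, so ∂M/∂p = 5/(p ln 10).
σ_M = (5/ln 10) · (σ_p/p) = 2.1715 × 0.0050/0.04329 = 2.1715 × 0.1155 = 0.25081.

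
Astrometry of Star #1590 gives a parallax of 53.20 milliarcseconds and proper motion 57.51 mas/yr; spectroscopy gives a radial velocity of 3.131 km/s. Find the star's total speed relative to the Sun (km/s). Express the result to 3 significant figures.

6.00 km/s

d = 1/p = 1/0.05320″ = 18.797 pc.
μ = 57.51 mas/yr = 0.05751 ″/yr.
v_t = 4.740 μ d = 4.740 × 0.05751 × 18.797 = 5.124 km/s.
v = √(v_r² + v_t²) = √(3.131² + 5.124²) = √36.0585 = 6.0049 km/s.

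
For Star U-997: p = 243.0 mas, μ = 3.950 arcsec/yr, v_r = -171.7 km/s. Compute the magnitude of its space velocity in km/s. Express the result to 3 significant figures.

188 km/s

d = 1/p = 1/0.2430″ = 4.1152 pc.
v_t = 4.740 μ d = 4.740 × 3.950 × 4.1152 = 77.049 km/s.
v = √(v_r² + v_t²) = √((-171.7)² + 77.049²) = √35417.4 = 188.2 km/s.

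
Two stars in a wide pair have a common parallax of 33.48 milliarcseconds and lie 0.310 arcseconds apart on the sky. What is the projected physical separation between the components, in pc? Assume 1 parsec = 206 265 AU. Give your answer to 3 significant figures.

4.49 × 10^-5 pc

d = 1/p = 1/0.03348″ = 29.869 pc.
At distance d (pc), an angle of θ arcsec spans θ·d AU: s = 0.310 × 29.869 = 9.2594 AU.
= 9.2594 / 206265 = 4.4891 × 10^-5 pc.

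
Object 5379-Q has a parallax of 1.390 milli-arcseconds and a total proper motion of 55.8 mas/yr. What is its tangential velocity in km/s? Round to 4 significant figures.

d = 1/p = 1/0.001390″ = 719.42 pc.
μ = 55.8 mas/yr = 0.0558 ″/yr.
v_t = 4.74 × μ × d = 4.74 × 0.0558 × 719.42 = 190.28 km/s.

190.3 km/s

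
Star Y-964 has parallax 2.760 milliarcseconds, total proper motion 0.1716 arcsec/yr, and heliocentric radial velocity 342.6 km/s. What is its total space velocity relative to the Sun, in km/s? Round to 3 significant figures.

d = 1/p = 1/0.002760″ = 362.32 pc.
v_t = 4.740 μ d = 4.740 × 0.1716 × 362.32 = 294.71 km/s.
v = √(v_r² + v_t²) = √(342.6² + 294.71²) = √204229 = 451.92 km/s.

452 km/s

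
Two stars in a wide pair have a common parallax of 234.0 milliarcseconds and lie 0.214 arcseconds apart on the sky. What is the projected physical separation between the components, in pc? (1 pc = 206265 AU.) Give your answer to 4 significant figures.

4.434 × 10^-6 pc

d = 1/p = 1/0.2340″ = 4.2735 pc.
At distance d (pc), an angle of θ arcsec spans θ·d AU: s = 0.214 × 4.2735 = 0.91453 AU.
= 0.91453 / 206265 = 4.4338 × 10^-6 pc.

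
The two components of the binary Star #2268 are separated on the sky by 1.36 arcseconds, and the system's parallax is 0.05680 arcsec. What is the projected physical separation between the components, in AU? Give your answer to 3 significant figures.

d = 1/p = 1/0.05680″ = 17.606 pc.
At distance d (pc), an angle of θ arcsec spans θ·d AU: s = 1.36 × 17.606 = 23.944 AU.

23.9 AU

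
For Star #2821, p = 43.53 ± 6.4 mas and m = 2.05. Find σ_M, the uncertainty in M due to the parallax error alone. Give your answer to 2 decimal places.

σ_M = 0.32 mag

M = m − 5 log₁₀ d + 5 = m + 5 log₁₀ p + 5, so ∂M/∂p = 5/(p ln 10).
σ_M = (5/ln 10) · (σ_p/p) = 2.1715 × 6.4/43.53 = 2.1715 × 0.14703 = 0.31928.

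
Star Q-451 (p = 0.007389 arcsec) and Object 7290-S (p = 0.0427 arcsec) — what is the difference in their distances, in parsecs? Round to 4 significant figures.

d_A = 1/0.007389″ = 135.34 pc; d_B = 1/0.04270″ = 23.419 pc.
|d_B − d_A| = |23.419 − 135.34| = 111.92 pc.

111.9 pc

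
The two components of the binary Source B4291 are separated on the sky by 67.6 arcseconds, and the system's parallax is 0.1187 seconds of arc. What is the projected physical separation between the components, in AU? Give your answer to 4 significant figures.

d = 1/p = 1/0.1187″ = 8.4246 pc.
At distance d (pc), an angle of θ arcsec spans θ·d AU: s = 67.6 × 8.4246 = 569.5 AU.

569.5 AU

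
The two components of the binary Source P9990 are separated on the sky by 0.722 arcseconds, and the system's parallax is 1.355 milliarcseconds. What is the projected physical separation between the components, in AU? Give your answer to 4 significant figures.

532.8 AU

d = 1/p = 1/0.001355″ = 738.01 pc.
At distance d (pc), an angle of θ arcsec spans θ·d AU: s = 0.722 × 738.01 = 532.84 AU.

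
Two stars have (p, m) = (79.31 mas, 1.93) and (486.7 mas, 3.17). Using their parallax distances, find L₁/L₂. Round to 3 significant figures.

d₁ = 1/p₁ = 1/0.07931″ = 12.609 pc; d₂ = 1/p₂ = 1/0.4867″ = 2.0547 pc.
M₁ = m₁ − 5 log₁₀ d₁ + 5 = 1.93 − 5.5034 + 5 = 1.4266.
M₂ = 3.17 − 1.5637 + 5 = 6.6063.
L₁/L₂ = 10^(0.4(M₂ − M₁)) = 10^(0.4 × 5.1797) = 10^2.07188 = 118.

L₁/L₂ = 118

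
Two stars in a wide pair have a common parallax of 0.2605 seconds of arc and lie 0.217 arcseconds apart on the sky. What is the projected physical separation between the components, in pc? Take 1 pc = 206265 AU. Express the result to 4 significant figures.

4.039 × 10^-6 pc

d = 1/p = 1/0.2605″ = 3.8388 pc.
At distance d (pc), an angle of θ arcsec spans θ·d AU: s = 0.217 × 3.8388 = 0.83302 AU.
= 0.83302 / 206265 = 4.0386 × 10^-6 pc.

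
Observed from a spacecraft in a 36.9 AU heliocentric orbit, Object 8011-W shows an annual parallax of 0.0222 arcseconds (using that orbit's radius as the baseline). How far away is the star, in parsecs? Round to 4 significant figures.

1662 pc

With baseline B (in AU) and parallax p (in arcsec), d = B/p parsecs.
d = 36.9 / 0.0222 = 1662.2 pc.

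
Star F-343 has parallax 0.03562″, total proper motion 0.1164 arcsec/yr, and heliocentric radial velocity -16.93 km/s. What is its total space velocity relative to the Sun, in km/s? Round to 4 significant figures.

d = 1/p = 1/0.03562″ = 28.074 pc.
v_t = 4.740 μ d = 4.740 × 0.1164 × 28.074 = 15.489 km/s.
v = √(v_r² + v_t²) = √((-16.93)² + 15.489²) = √526.534 = 22.946 km/s.

22.95 km/s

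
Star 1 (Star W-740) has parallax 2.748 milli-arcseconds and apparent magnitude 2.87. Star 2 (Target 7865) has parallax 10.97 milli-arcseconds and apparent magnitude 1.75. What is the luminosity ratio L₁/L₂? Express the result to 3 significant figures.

L₁/L₂ = 5.68

d₁ = 1/p₁ = 1/0.002748″ = 363.9 pc; d₂ = 1/p₂ = 1/0.01097″ = 91.158 pc.
M₁ = m₁ − 5 log₁₀ d₁ + 5 = 2.87 − 12.8049 + 5 = -4.9349.
M₂ = 1.75 − 9.7990 + 5 = -3.0490.
L₁/L₂ = 10^(0.4(M₂ − M₁)) = 10^(0.4 × 1.8859) = 10^0.75436 = 5.6802.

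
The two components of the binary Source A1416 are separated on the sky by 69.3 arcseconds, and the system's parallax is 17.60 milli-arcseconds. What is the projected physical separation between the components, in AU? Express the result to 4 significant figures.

d = 1/p = 1/0.01760″ = 56.818 pc.
At distance d (pc), an angle of θ arcsec spans θ·d AU: s = 69.3 × 56.818 = 3937.5 AU.

3938 AU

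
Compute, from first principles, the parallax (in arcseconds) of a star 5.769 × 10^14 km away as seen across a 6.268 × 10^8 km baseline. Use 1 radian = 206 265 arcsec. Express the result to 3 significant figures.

θ ≈ B/d = (6.268 × 10^8) / (5.769 × 10^14) = 1.0865 × 10^-6 rad.
In arcseconds: 1.0865 × 10^-6 × 206265 = 0.22411″.

0.224 arcsec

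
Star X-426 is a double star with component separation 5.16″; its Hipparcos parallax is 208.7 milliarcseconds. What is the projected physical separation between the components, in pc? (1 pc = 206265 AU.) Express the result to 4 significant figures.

0.0001199 pc

d = 1/p = 1/0.2087″ = 4.7916 pc.
At distance d (pc), an angle of θ arcsec spans θ·d AU: s = 5.16 × 4.7916 = 24.725 AU.
= 24.725 / 206265 = 0.00011987 pc.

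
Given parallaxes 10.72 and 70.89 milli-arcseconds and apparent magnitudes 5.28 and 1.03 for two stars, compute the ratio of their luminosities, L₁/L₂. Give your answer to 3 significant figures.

d₁ = 1/p₁ = 1/0.01072″ = 93.284 pc; d₂ = 1/p₂ = 1/0.07089″ = 14.106 pc.
M₁ = m₁ − 5 log₁₀ d₁ + 5 = 5.28 − 9.8490 + 5 = 0.4310.
M₂ = 1.03 − 5.7470 + 5 = 0.2830.
L₁/L₂ = 10^(0.4(M₂ − M₁)) = 10^(0.4 × (-0.1480)) = 10^(-0.05920) = 0.87257.

L₁/L₂ = 0.873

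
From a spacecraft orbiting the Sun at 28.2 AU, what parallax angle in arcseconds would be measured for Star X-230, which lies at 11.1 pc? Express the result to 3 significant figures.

2.54 arcsec

p (arcsec) = B (AU) / d (pc).
p = 28.2 / 11.1 = 2.5405 arcsec.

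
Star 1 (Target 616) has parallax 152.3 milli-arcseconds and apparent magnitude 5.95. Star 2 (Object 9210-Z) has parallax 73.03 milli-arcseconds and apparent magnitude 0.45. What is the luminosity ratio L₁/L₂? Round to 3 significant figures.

L₁/L₂ = 0.00145

d₁ = 1/p₁ = 1/0.1523″ = 6.566 pc; d₂ = 1/p₂ = 1/0.07303″ = 13.693 pc.
M₁ = m₁ − 5 log₁₀ d₁ + 5 = 5.95 − 4.0865 + 5 = 6.8635.
M₂ = 0.45 − 5.6825 + 5 = -0.2325.
L₁/L₂ = 10^(0.4(M₂ − M₁)) = 10^(0.4 × (-7.0960)) = 10^(-2.83840) = 0.0014508.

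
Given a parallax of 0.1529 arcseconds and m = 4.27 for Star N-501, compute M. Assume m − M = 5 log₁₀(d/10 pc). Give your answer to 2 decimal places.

d = 1/p = 1/0.1529″ = 6.5402 pc.
m − M = 5 log₁₀(6.5402) − 5 = 4.0780 − 5 = -0.9220.
M = m − (m − M) = 4.27 − (-0.9220) = 5.19.

M = 5.19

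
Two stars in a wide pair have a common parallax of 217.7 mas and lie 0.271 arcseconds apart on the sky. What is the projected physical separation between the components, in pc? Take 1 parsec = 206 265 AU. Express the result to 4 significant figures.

d = 1/p = 1/0.2177″ = 4.5935 pc.
At distance d (pc), an angle of θ arcsec spans θ·d AU: s = 0.271 × 4.5935 = 1.2448 AU.
= 1.2448 / 206265 = 6.0350 × 10^-6 pc.

6.035 × 10^-6 pc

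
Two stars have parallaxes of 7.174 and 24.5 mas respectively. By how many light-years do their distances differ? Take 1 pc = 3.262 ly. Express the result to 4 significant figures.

321.6 ly

d_A = 1/0.007174″ = 139.39 pc; d_B = 1/0.02450″ = 40.816 pc.
|d_B − d_A| = |40.816 − 139.39| = 98.574 pc = 98.574 × 3.262 ly = 321.55 ly.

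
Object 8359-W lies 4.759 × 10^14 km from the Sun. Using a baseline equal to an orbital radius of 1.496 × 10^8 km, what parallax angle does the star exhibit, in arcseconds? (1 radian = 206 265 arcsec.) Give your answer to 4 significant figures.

0.06484 arcsec

θ ≈ B/d = (1.496 × 10^8) / (4.759 × 10^14) = 3.1435 × 10^-7 rad.
In arcseconds: 3.1435 × 10^-7 × 206265 = 0.064839″.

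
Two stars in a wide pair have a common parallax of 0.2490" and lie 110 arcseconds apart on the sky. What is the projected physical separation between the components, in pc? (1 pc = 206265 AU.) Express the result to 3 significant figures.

d = 1/p = 1/0.2490″ = 4.0161 pc.
At distance d (pc), an angle of θ arcsec spans θ·d AU: s = 110 × 4.0161 = 441.77 AU.
= 441.77 / 206265 = 0.0021418 pc.

0.00214 pc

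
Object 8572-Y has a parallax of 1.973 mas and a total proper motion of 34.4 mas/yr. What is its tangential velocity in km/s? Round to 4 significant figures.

d = 1/p = 1/0.001973″ = 506.84 pc.
μ = 34.4 mas/yr = 0.0344 ″/yr.
v_t = 4.74 × μ × d = 4.74 × 0.0344 × 506.84 = 82.643 km/s.

82.64 km/s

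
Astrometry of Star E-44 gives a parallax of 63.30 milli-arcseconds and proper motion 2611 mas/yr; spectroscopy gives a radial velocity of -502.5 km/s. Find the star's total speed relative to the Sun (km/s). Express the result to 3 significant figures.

539 km/s

d = 1/p = 1/0.06330″ = 15.798 pc.
μ = 2611 mas/yr = 2.611 ″/yr.
v_t = 4.740 μ d = 4.740 × 2.611 × 15.798 = 195.52 km/s.
v = √(v_r² + v_t²) = √((-502.5)² + 195.52²) = √290734 = 539.2 km/s.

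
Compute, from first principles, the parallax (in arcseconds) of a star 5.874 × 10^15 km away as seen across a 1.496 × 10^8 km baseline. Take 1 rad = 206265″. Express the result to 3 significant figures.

0.00525 arcsec

θ ≈ B/d = (1.496 × 10^8) / (5.874 × 10^15) = 2.5468 × 10^-8 rad.
In arcseconds: 2.5468 × 10^-8 × 206265 = 0.0052532″.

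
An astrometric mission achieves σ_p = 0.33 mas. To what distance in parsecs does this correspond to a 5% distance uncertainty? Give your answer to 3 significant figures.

σ_d/d = σ_p/p, so the condition is σ_p/p ≤ 0.05, i.e. p ≥ σ_p/0.05.
p_min = 0.33/0.05 = 6.6 mas = 0.0066 arcsec.
d_max = 1/p_min = 1/0.0066 = 151.52 pc.

152 pc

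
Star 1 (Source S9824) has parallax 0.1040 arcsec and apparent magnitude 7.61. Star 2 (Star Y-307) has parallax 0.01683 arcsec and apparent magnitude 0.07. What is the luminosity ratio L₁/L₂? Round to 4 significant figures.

L₁/L₂ = 2.524 × 10^-5

d₁ = 1/p₁ = 1/0.1040″ = 9.6154 pc; d₂ = 1/p₂ = 1/0.01683″ = 59.418 pc.
M₁ = m₁ − 5 log₁₀ d₁ + 5 = 7.61 − 4.9148 + 5 = 7.6952.
M₂ = 0.07 − 8.8696 + 5 = -3.7996.
L₁/L₂ = 10^(0.4(M₂ − M₁)) = 10^(0.4 × (-11.4948)) = 10^(-4.59792) = 0.000025239.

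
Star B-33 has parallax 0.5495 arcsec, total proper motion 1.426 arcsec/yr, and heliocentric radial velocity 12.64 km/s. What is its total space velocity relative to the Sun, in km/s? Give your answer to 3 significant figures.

d = 1/p = 1/0.5495″ = 1.8198 pc.
v_t = 4.740 μ d = 4.740 × 1.426 × 1.8198 = 12.3 km/s.
v = √(v_r² + v_t²) = √(12.64² + 12.3²) = √311.06 = 17.637 km/s.

17.6 km/s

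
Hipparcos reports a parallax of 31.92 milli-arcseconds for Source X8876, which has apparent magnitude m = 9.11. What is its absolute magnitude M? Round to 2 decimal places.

M = 6.63

d = 1/p = 1/0.03192″ = 31.328 pc.
m − M = 5 log₁₀(31.328) − 5 = 7.4797 − 5 = 2.4797.
M = m − (m − M) = 9.11 − 2.4797 = 6.63.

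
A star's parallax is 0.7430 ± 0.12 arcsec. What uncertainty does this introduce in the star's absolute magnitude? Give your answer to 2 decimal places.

σ_M = 0.35 mag

M = m − 5 log₁₀ d + 5 = m + 5 log₁₀ p + 5, so ∂M/∂p = 5/(p ln 10).
σ_M = (5/ln 10) · (σ_p/p) = 2.1715 × 0.12/0.7430 = 2.1715 × 0.16151 = 0.35072.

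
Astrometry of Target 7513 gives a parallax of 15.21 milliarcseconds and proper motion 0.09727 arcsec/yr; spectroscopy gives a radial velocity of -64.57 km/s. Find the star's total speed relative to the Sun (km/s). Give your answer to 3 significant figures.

d = 1/p = 1/0.01521″ = 65.746 pc.
v_t = 4.740 μ d = 4.740 × 0.09727 × 65.746 = 30.313 km/s.
v = √(v_r² + v_t²) = √((-64.57)² + 30.313²) = √5088.16 = 71.331 km/s.

71.3 km/s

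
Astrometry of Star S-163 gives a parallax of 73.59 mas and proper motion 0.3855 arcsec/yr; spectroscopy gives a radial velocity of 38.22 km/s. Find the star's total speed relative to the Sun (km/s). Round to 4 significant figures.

45.58 km/s

d = 1/p = 1/0.07359″ = 13.589 pc.
v_t = 4.740 μ d = 4.740 × 0.3855 × 13.589 = 24.831 km/s.
v = √(v_r² + v_t²) = √(38.22² + 24.831²) = √2077.35 = 45.578 km/s.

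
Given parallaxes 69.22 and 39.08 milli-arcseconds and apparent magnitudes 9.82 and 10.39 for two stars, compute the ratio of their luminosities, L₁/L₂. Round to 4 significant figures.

L₁/L₂ = 0.5388

d₁ = 1/p₁ = 1/0.06922″ = 14.447 pc; d₂ = 1/p₂ = 1/0.03908″ = 25.589 pc.
M₁ = m₁ − 5 log₁₀ d₁ + 5 = 9.82 − 5.7989 + 5 = 9.0211.
M₂ = 10.39 − 7.0403 + 5 = 8.3497.
L₁/L₂ = 10^(0.4(M₂ − M₁)) = 10^(0.4 × (-0.6714)) = 10^(-0.26856) = 0.53882.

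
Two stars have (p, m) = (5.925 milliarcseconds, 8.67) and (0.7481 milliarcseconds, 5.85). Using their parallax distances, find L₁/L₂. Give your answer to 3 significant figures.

L₁/L₂ = 0.00119

d₁ = 1/p₁ = 1/0.005925″ = 168.78 pc; d₂ = 1/p₂ = 1/0.0007481″ = 1336.7 pc.
M₁ = m₁ − 5 log₁₀ d₁ + 5 = 8.67 − 11.1366 + 5 = 2.5334.
M₂ = 5.85 − 15.6302 + 5 = -4.7802.
L₁/L₂ = 10^(0.4(M₂ − M₁)) = 10^(0.4 × (-7.3136)) = 10^(-2.92544) = 0.0011873.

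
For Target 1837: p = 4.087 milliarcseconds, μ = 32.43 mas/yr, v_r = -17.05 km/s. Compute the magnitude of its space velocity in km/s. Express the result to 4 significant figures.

41.30 km/s

d = 1/p = 1/0.004087″ = 244.68 pc.
μ = 32.43 mas/yr = 0.03243 ″/yr.
v_t = 4.740 μ d = 4.740 × 0.03243 × 244.68 = 37.612 km/s.
v = √(v_r² + v_t²) = √((-17.05)² + 37.612²) = √1705.37 = 41.296 km/s.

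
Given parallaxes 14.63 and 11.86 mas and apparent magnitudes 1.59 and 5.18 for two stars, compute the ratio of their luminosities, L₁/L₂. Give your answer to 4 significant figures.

L₁/L₂ = 17.93

d₁ = 1/p₁ = 1/0.01463″ = 68.353 pc; d₂ = 1/p₂ = 1/0.01186″ = 84.317 pc.
M₁ = m₁ − 5 log₁₀ d₁ + 5 = 1.59 − 9.1738 + 5 = -2.5838.
M₂ = 5.18 − 9.6296 + 5 = 0.5504.
L₁/L₂ = 10^(0.4(M₂ − M₁)) = 10^(0.4 × 3.1342) = 10^1.25368 = 17.934.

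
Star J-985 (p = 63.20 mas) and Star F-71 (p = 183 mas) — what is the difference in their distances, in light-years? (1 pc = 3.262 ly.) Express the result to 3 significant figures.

d_A = 1/0.06320″ = 15.823 pc; d_B = 1/0.1830″ = 5.4645 pc.
|d_B − d_A| = |5.4645 − 15.823| = 10.359 pc = 10.359 × 3.262 ly = 33.791 ly.

33.8 ly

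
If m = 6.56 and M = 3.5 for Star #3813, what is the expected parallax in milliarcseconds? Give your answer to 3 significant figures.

24.4 mas

m − M = 6.56 − 3.5 = 3.06.
d = 10^((m−M)/5 + 1) = 10^1.612 = 40.926 pc.
p = 1/d = 1/40.926 = 0.024434 arcsec = 24.434 mas.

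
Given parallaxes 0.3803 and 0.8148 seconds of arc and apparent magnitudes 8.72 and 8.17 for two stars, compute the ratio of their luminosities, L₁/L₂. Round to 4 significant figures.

L₁/L₂ = 2.766

d₁ = 1/p₁ = 1/0.3803″ = 2.6295 pc; d₂ = 1/p₂ = 1/0.8148″ = 1.2273 pc.
M₁ = m₁ − 5 log₁₀ d₁ + 5 = 8.72 − 2.0994 + 5 = 11.6206.
M₂ = 8.17 − 0.4448 + 5 = 12.7252.
L₁/L₂ = 10^(0.4(M₂ − M₁)) = 10^(0.4 × 1.1046) = 10^0.44184 = 2.7659.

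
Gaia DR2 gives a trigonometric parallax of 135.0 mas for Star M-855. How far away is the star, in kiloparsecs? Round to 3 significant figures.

0.00741 kpc

p = 135.0 mas = 0.1350 arcsec.
d = 1/p = 1/0.1350 = 7.4074 pc.
= 0.0074074 kpc.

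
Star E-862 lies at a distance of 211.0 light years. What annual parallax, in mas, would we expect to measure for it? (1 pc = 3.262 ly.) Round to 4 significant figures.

d = 211.0 ly ÷ 3.262 = 64.684 pc.
p = 1/d = 1/64.684 = 0.01546 arcsec.
= 0.01546 × 1000 = 15.46 mas.

15.46 mas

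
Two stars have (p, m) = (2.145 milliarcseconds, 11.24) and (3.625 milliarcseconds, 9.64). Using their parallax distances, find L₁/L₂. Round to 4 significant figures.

d₁ = 1/p₁ = 1/0.002145″ = 466.2 pc; d₂ = 1/p₂ = 1/0.003625″ = 275.86 pc.
M₁ = m₁ − 5 log₁₀ d₁ + 5 = 11.24 − 13.3429 + 5 = 2.8971.
M₂ = 9.64 − 12.2034 + 5 = 2.4366.
L₁/L₂ = 10^(0.4(M₂ − M₁)) = 10^(0.4 × (-0.4605)) = 10^(-0.18420) = 0.65433.

L₁/L₂ = 0.6543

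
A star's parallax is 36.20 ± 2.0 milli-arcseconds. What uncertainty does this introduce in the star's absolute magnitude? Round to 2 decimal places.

σ_M = 0.12 mag

M = m − 5 log₁₀ d + 5 = m + 5 log₁₀ p + 5, so ∂M/∂p = 5/(p ln 10).
σ_M = (5/ln 10) · (σ_p/p) = 2.1715 × 2.0/36.20 = 2.1715 × 0.055249 = 0.11997.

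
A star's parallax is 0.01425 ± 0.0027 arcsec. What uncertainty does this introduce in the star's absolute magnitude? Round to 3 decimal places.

M = m − 5 log₁₀ d + 5 = m + 5 log₁₀ p + 5, so ∂M/∂p = 5/(p ln 10).
σ_M = (5/ln 10) · (σ_p/p) = 2.1715 × 0.0027/0.01425 = 2.1715 × 0.18947 = 0.41143.

σ_M = 0.411 mag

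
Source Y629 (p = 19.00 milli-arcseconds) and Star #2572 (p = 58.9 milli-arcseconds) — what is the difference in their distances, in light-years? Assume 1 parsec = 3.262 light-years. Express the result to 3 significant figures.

d_A = 1/0.01900″ = 52.632 pc; d_B = 1/0.05890″ = 16.978 pc.
|d_B − d_A| = |16.978 − 52.632| = 35.654 pc = 35.654 × 3.262 ly = 116.3 ly.

116 ly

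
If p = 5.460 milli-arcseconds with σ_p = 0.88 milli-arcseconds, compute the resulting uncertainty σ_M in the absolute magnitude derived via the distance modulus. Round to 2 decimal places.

σ_M = 0.35 mag

M = m − 5 log₁₀ d + 5 = m + 5 log₁₀ p + 5, so ∂M/∂p = 5/(p ln 10).
σ_M = (5/ln 10) · (σ_p/p) = 2.1715 × 0.88/5.460 = 2.1715 × 0.16117 = 0.34998.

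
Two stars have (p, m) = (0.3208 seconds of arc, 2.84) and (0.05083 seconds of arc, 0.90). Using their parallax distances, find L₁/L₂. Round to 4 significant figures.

L₁/L₂ = 0.004205

d₁ = 1/p₁ = 1/0.3208″ = 3.1172 pc; d₂ = 1/p₂ = 1/0.05083″ = 19.673 pc.
M₁ = m₁ − 5 log₁₀ d₁ + 5 = 2.84 − 2.4688 + 5 = 5.3712.
M₂ = 0.90 − 6.4694 + 5 = -0.5694.
L₁/L₂ = 10^(0.4(M₂ − M₁)) = 10^(0.4 × (-5.9406)) = 10^(-2.37624) = 0.0042049.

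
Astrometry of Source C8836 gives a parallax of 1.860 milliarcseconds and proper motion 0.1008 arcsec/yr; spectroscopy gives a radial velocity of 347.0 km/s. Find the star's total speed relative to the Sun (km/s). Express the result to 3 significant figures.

d = 1/p = 1/0.001860″ = 537.63 pc.
v_t = 4.740 μ d = 4.740 × 0.1008 × 537.63 = 256.88 km/s.
v = √(v_r² + v_t²) = √(347.0² + 256.88²) = √186396 = 431.74 km/s.

432 km/s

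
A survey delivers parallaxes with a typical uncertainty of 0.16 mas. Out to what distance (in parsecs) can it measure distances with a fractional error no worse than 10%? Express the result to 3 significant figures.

σ_d/d = σ_p/p, so the condition is σ_p/p ≤ 0.10, i.e. p ≥ σ_p/0.10.
p_min = 0.16/0.10 = 1.6 mas = 0.0016 arcsec.
d_max = 1/p_min = 1/0.0016 = 625 pc.

625 pc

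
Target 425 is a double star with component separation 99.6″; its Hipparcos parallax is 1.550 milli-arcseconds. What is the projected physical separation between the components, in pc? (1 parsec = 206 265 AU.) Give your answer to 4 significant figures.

d = 1/p = 1/0.001550″ = 645.16 pc.
At distance d (pc), an angle of θ arcsec spans θ·d AU: s = 99.6 × 645.16 = 64258 AU.
= 64258 / 206265 = 0.31153 pc.

0.3115 pc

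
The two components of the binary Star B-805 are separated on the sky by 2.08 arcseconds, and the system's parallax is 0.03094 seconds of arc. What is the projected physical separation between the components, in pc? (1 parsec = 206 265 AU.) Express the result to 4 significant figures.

0.0003259 pc

d = 1/p = 1/0.03094″ = 32.321 pc.
At distance d (pc), an angle of θ arcsec spans θ·d AU: s = 2.08 × 32.321 = 67.228 AU.
= 67.228 / 206265 = 0.00032593 pc.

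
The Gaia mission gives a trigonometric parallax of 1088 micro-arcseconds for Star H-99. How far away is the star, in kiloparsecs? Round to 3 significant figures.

p = 1088 micro-arcseconds = 0.001088 arcsec.
d = 1/p = 1/0.001088 = 919.12 pc.
= 0.91912 kpc.

0.919 kpc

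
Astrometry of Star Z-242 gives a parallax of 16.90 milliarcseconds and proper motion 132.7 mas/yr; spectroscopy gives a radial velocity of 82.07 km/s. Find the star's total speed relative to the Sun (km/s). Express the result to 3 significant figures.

90.1 km/s

d = 1/p = 1/0.01690″ = 59.172 pc.
μ = 132.7 mas/yr = 0.1327 ″/yr.
v_t = 4.740 μ d = 4.740 × 0.1327 × 59.172 = 37.219 km/s.
v = √(v_r² + v_t²) = √(82.07² + 37.219²) = √8120.74 = 90.115 km/s.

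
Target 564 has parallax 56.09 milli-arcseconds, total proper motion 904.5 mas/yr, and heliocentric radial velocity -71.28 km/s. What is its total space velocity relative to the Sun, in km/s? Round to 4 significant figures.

104.5 km/s

d = 1/p = 1/0.05609″ = 17.828 pc.
μ = 904.5 mas/yr = 0.9045 ″/yr.
v_t = 4.740 μ d = 4.740 × 0.9045 × 17.828 = 76.435 km/s.
v = √(v_r² + v_t²) = √((-71.28)² + 76.435²) = √10923.1 = 104.51 km/s.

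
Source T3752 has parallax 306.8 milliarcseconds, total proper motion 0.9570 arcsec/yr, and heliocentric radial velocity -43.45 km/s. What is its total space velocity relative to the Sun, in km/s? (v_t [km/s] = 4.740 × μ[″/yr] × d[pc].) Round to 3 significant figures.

45.9 km/s

d = 1/p = 1/0.3068″ = 3.2595 pc.
v_t = 4.740 μ d = 4.740 × 0.9570 × 3.2595 = 14.786 km/s.
v = √(v_r² + v_t²) = √((-43.45)² + 14.786²) = √2106.53 = 45.897 km/s.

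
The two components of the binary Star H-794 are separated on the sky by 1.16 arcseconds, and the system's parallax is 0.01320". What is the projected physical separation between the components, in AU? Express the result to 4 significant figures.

87.88 AU

d = 1/p = 1/0.01320″ = 75.758 pc.
At distance d (pc), an angle of θ arcsec spans θ·d AU: s = 1.16 × 75.758 = 87.879 AU.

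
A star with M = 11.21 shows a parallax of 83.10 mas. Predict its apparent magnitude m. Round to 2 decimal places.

m = 11.61

d = 1/p = 1/0.08310″ = 12.034 pc.
m − M = 5 log₁₀ d − 5 = 5 log₁₀(12.034) − 5 = 5.4021 − 5 = 0.4021.
m = M + (m − M) = 11.21 + 0.4021 = 11.61.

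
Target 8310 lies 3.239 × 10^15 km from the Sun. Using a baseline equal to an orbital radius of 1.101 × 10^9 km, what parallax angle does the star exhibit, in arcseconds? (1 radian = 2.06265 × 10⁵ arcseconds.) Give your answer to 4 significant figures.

θ ≈ B/d = (1.101 × 10^9) / (3.239 × 10^15) = 3.3992 × 10^-7 rad.
In arcseconds: 3.3992 × 10^-7 × 206265 = 0.070114″.

0.07011 arcsec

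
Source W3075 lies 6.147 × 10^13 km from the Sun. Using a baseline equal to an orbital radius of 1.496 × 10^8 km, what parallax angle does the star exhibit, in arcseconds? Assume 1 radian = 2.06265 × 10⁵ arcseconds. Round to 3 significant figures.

0.502 arcsec

θ ≈ B/d = (1.496 × 10^8) / (6.147 × 10^13) = 2.4337 × 10^-6 rad.
In arcseconds: 2.4337 × 10^-6 × 206265 = 0.50199″.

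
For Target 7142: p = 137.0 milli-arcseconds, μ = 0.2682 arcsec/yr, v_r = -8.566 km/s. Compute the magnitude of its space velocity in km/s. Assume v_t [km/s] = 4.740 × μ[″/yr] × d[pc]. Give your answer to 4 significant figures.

12.63 km/s

d = 1/p = 1/0.1370″ = 7.2993 pc.
v_t = 4.740 μ d = 4.740 × 0.2682 × 7.2993 = 9.2794 km/s.
v = √(v_r² + v_t²) = √((-8.566)² + 9.2794²) = √159.484 = 12.629 km/s.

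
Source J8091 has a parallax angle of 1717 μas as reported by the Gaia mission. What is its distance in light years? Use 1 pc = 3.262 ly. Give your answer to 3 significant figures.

1900 light years

p = 1717 μas = 0.001717 arcsec.
d = 1/p = 1/0.001717 = 582.41 pc.
In light-years: 582.41 × 3.262 = 1899.8 ly.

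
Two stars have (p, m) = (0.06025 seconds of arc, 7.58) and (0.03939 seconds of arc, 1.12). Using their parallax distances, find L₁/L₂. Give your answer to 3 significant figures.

d₁ = 1/p₁ = 1/0.06025″ = 16.598 pc; d₂ = 1/p₂ = 1/0.03939″ = 25.387 pc.
M₁ = m₁ − 5 log₁₀ d₁ + 5 = 7.58 − 6.1003 + 5 = 6.4797.
M₂ = 1.12 − 7.0231 + 5 = -0.9031.
L₁/L₂ = 10^(0.4(M₂ − M₁)) = 10^(0.4 × (-7.3828)) = 10^(-2.95312) = 0.001114.

L₁/L₂ = 0.00111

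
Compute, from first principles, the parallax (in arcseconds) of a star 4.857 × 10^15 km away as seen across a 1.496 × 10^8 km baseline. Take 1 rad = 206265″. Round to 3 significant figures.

θ ≈ B/d = (1.496 × 10^8) / (4.857 × 10^15) = 3.0801 × 10^-8 rad.
In arcseconds: 3.0801 × 10^-8 × 206265 = 0.0063532″.

0.00635 arcsec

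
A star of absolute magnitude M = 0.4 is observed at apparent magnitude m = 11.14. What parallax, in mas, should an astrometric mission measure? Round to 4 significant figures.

m − M = 11.14 − 0.4 = 10.74.
d = 10^((m−M)/5 + 1) = 10^3.148 = 1406 pc.
p = 1/d = 1/1406 = 0.00071124 arcsec = 0.71124 mas.

0.7112 mas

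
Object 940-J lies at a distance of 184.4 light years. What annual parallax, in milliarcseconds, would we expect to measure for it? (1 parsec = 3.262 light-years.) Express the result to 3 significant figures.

d = 184.4 ly ÷ 3.262 = 56.53 pc.
p = 1/d = 1/56.53 = 0.01769 arcsec.
= 0.01769 × 1000 = 17.69 mas.

17.7 mas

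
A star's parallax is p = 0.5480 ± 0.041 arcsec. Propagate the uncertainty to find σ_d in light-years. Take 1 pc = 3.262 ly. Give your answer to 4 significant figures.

d = 1/p, so σ_d = σ_p / p².
σ_d = 0.0410 / (0.5480)² = 0.0410 / 0.3003 = 0.13653 pc = 0.13653 × 3.262 ly = 0.44536 ly.

0.4454 ly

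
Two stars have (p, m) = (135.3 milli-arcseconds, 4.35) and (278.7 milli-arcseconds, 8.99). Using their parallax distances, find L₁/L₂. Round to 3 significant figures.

L₁/L₂ = 305

d₁ = 1/p₁ = 1/0.1353″ = 7.391 pc; d₂ = 1/p₂ = 1/0.2787″ = 3.5881 pc.
M₁ = m₁ − 5 log₁₀ d₁ + 5 = 4.35 − 4.3435 + 5 = 5.0065.
M₂ = 8.99 − 2.7743 + 5 = 11.2157.
L₁/L₂ = 10^(0.4(M₂ − M₁)) = 10^(0.4 × 6.2092) = 10^2.48368 = 304.57.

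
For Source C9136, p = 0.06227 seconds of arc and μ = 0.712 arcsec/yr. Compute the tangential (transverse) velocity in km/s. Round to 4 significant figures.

54.20 km/s

d = 1/p = 1/0.06227″ = 16.059 pc.
v_t = 4.74 × μ × d = 4.74 × 0.712 × 16.059 = 54.197 km/s.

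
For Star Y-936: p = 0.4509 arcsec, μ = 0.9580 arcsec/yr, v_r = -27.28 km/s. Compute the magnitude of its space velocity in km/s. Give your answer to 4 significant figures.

d = 1/p = 1/0.4509″ = 2.2178 pc.
v_t = 4.740 μ d = 4.740 × 0.9580 × 2.2178 = 10.071 km/s.
v = √(v_r² + v_t²) = √((-27.28)² + 10.071²) = √845.623 = 29.08 km/s.

29.08 km/s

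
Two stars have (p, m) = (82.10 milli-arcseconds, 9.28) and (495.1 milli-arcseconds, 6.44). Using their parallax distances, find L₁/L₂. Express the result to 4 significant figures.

L₁/L₂ = 2.659

d₁ = 1/p₁ = 1/0.08210″ = 12.18 pc; d₂ = 1/p₂ = 1/0.4951″ = 2.0198 pc.
M₁ = m₁ − 5 log₁₀ d₁ + 5 = 9.28 − 5.4282 + 5 = 8.8518.
M₂ = 6.44 − 1.5265 + 5 = 9.9135.
L₁/L₂ = 10^(0.4(M₂ − M₁)) = 10^(0.4 × 1.0617) = 10^0.42468 = 2.6588.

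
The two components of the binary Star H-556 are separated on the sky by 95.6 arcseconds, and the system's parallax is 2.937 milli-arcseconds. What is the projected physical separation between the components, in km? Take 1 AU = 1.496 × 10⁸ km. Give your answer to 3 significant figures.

4.87 × 10^12 km

d = 1/p = 1/0.002937″ = 340.48 pc.
At distance d (pc), an angle of θ arcsec spans θ·d AU: s = 95.6 × 340.48 = 32550 AU.
= 32550 × 1.496 × 10⁸ km = 4.8695 × 10^12 km.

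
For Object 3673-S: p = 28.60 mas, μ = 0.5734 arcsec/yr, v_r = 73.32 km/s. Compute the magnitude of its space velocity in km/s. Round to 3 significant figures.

d = 1/p = 1/0.02860″ = 34.965 pc.
v_t = 4.740 μ d = 4.740 × 0.5734 × 34.965 = 95.032 km/s.
v = √(v_r² + v_t²) = √(73.32² + 95.032²) = √14406.9 = 120.03 km/s.

120 km/s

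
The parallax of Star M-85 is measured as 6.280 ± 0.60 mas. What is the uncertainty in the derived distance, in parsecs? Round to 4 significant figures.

d = 1/p, so σ_d = σ_p / p².
σ_d = 0.000600 / (0.006280)² = 0.000600 / 0.000039438 = 15.214 pc.

15.21 pc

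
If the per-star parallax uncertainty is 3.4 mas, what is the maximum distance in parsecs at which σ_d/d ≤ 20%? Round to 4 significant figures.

58.82 pc

σ_d/d = σ_p/p, so the condition is σ_p/p ≤ 0.20, i.e. p ≥ σ_p/0.20.
p_min = 3.4/0.20 = 17 mas = 0.017 arcsec.
d_max = 1/p_min = 1/0.017 = 58.824 pc.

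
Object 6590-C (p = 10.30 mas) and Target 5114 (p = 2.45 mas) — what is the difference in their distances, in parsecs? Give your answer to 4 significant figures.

311.1 pc

d_A = 1/0.01030″ = 97.087 pc; d_B = 1/0.002450″ = 408.16 pc.
|d_B − d_A| = |408.16 − 97.087| = 311.07 pc.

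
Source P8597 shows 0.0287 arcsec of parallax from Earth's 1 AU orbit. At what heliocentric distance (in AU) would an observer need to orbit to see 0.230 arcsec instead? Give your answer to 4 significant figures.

8.014 AU

Parallax scales linearly with baseline: p ∝ B, so B = p_target / p_Earth × 1 AU.
B = 0.230 / 0.0287 = 8.0139 AU.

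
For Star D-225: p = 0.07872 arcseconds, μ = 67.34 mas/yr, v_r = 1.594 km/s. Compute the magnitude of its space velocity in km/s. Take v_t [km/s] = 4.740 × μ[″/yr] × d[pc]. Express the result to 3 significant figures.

d = 1/p = 1/0.07872″ = 12.703 pc.
μ = 67.34 mas/yr = 0.06734 ″/yr.
v_t = 4.740 μ d = 4.740 × 0.06734 × 12.703 = 4.0547 km/s.
v = √(v_r² + v_t²) = √(1.594² + 4.0547²) = √18.9814 = 4.3568 km/s.

4.36 km/s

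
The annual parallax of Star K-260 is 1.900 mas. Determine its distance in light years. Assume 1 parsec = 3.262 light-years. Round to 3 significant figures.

p = 1.900 mas = 0.001900 arcsec.
d = 1/p = 1/0.001900 = 526.32 pc.
In light-years: 526.32 × 3.262 = 1716.9 ly.

1720 light years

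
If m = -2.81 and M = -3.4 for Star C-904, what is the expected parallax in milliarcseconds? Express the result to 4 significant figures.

76.21 mas

m − M = -2.81 − (-3.4) = 0.59.
d = 10^((m−M)/5 + 1) = 10^1.118 = 13.122 pc.
p = 1/d = 1/13.122 = 0.076208 arcsec = 76.208 mas.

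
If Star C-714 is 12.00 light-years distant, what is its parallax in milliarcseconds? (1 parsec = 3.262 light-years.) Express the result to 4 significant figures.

271.8 mas

d = 12.00 ly ÷ 3.262 = 3.6787 pc.
p = 1/d = 1/3.6787 = 0.27184 arcsec.
= 0.27184 × 1000 = 271.84 mas.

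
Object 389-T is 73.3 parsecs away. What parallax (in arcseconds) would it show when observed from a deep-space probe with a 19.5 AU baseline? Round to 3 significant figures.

0.266 arcsec

p (arcsec) = B (AU) / d (pc).
p = 19.5 / 73.3 = 0.26603 arcsec.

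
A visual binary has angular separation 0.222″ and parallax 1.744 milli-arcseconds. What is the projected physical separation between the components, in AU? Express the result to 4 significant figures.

127.3 AU

d = 1/p = 1/0.001744″ = 573.39 pc.
At distance d (pc), an angle of θ arcsec spans θ·d AU: s = 0.222 × 573.39 = 127.29 AU.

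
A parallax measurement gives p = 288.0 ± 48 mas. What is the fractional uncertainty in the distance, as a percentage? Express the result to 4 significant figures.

16.67%

For d = 1/p, |σ_d/d| = |σ_p/p|.
σ_p/p = 48 / 288.0 = 0.16667 = 16.667%.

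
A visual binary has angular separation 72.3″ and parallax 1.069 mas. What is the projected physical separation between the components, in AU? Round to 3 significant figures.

d = 1/p = 1/0.001069″ = 935.45 pc.
At distance d (pc), an angle of θ arcsec spans θ·d AU: s = 72.3 × 935.45 = 67633 AU.

67600 AU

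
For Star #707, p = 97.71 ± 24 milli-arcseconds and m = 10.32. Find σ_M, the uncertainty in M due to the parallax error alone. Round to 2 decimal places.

σ_M = 0.53 mag

M = m − 5 log₁₀ d + 5 = m + 5 log₁₀ p + 5, so ∂M/∂p = 5/(p ln 10).
σ_M = (5/ln 10) · (σ_p/p) = 2.1715 × 24/97.71 = 2.1715 × 0.24562 = 0.53336.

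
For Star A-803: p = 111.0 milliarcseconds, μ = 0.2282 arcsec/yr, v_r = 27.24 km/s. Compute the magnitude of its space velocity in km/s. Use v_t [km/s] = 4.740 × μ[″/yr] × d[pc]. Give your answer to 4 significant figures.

28.93 km/s

d = 1/p = 1/0.1110″ = 9.009 pc.
v_t = 4.740 μ d = 4.740 × 0.2282 × 9.009 = 9.7447 km/s.
v = √(v_r² + v_t²) = √(27.24² + 9.7447²) = √836.977 = 28.931 km/s.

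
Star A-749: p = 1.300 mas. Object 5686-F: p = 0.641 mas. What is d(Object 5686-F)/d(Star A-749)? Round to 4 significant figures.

2.028

Since d = 1/p, d_B/d_A = p_A/p_B.
= 1.300 / 0.641 = 2.0281.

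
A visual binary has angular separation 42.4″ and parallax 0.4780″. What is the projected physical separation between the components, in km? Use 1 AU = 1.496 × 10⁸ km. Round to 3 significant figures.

1.33 × 10^10 km

d = 1/p = 1/0.4780″ = 2.0921 pc.
At distance d (pc), an angle of θ arcsec spans θ·d AU: s = 42.4 × 2.0921 = 88.705 AU.
= 88.705 × 1.496 × 10⁸ km = 1.3270 × 10^10 km.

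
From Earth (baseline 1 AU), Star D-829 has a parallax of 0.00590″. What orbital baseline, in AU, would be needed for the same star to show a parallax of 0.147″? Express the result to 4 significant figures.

Parallax scales linearly with baseline: p ∝ B, so B = p_target / p_Earth × 1 AU.
B = 0.147 / 0.00590 = 24.915 AU.

24.92 AU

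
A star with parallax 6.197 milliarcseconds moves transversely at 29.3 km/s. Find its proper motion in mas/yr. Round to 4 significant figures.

d = 1/p = 1/0.006197″ = 161.37 pc.
μ = v_t / (4.74 d) = 29.3 / (4.74 × 161.37) = 29.3 / 764.89 = 0.038306 ″/yr = 38.306 mas/yr.

38.31 mas/yr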